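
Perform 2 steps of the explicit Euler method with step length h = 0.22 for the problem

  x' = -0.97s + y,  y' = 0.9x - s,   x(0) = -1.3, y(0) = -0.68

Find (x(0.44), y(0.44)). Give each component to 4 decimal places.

-1.7028, -1.2728

Euler on (x,y): x_{n+1} = x_n + h·x', y_{n+1} = y_n + h·y'.
0.000000: (-1.300000, -0.680000); f=(-0.680000, -1.170000) → (-1.449600, -0.937400)
0.220000: (-1.449600, -0.937400); f=(-1.150800, -1.524640) → (-1.702776, -1.272821)
(x(0.44), y(0.44)) ≈ (-1.7028, -1.2728)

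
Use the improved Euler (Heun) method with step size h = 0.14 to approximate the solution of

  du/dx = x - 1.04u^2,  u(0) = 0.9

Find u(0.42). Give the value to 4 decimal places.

Heun: k1 = f(x_n, u_n); k2 = f(x_n + h, u_n + h·k1); u_{n+1} = u_n + (h/2)·(k1 + k2).
x=0.000000, u=0.900000:
  k1 = f(0.000000, 0.900000) = -0.842400
  k2 = f(0.140000, 0.782064) = -0.496089
  u ← 0.900000 + (0.14/2)·(-0.842400 + (-0.496089)) = 0.806306
x=0.140000, u=0.806306:
  k1 = f(0.140000, 0.806306) = -0.536134
  k2 = f(0.280000, 0.731247) = -0.276111
  u ← 0.806306 + (0.14/2)·(-0.536134 + (-0.276111)) = 0.749449
x=0.280000, u=0.749449:
  k1 = f(0.280000, 0.749449) = -0.304140
  k2 = f(0.420000, 0.706869) = -0.099650
  u ← 0.749449 + (0.14/2)·(-0.304140 + (-0.099650)) = 0.721183
u(0.42) ≈ 0.7212

0.7212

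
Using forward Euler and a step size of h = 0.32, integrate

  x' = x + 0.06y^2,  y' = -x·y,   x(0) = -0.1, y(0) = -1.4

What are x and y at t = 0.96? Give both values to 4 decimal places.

-0.0690, -1.5287

Euler on (x,y): x_{n+1} = x_n + h·x', y_{n+1} = y_n + h·y'.
0.000000: (-0.100000, -1.400000); f=(0.017600, -0.140000) → (-0.094368, -1.444800)
0.320000: (-0.094368, -1.444800); f=(0.030879, -0.136343) → (-0.084487, -1.488430)
0.640000: (-0.084487, -1.488430); f=(0.048439, -0.125753) → (-0.068986, -1.528671)
(x(0.96), y(0.96)) ≈ (-0.0690, -1.5287)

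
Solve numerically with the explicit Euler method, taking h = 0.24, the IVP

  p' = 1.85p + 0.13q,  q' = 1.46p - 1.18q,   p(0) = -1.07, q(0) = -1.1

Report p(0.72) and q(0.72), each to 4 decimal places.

Euler on (p,q): p_{n+1} = p_n + h·p', q_{n+1} = q_n + h·q'.
0.000000: (-1.070000, -1.100000); f=(-2.122500, -0.264200) → (-1.579400, -1.163408)
0.240000: (-1.579400, -1.163408); f=(-3.073133, -0.933103) → (-2.316952, -1.387353)
0.480000: (-2.316952, -1.387353); f=(-4.466717, -1.745674) → (-3.388964, -1.806314)
(p(0.72), q(0.72)) ≈ (-3.3890, -1.8063)

-3.3890, -1.8063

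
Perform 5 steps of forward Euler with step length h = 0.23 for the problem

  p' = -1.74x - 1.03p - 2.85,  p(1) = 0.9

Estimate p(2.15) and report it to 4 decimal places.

-3.7973

Euler: p_{n+1} = p_n + h·f(x_n, p_n).
x=1.000000, p=0.900000: f=-5.517000 → p ← 0.900000 + 0.23·(-5.517000) = -0.368910
x=1.230000, p=-0.368910: f=-4.610223 → p ← -0.368910 + 0.23·(-4.610223) = -1.429261
x=1.460000, p=-1.429261: f=-3.918261 → p ← -1.429261 + 0.23·(-3.918261) = -2.330461
x=1.690000, p=-2.330461: f=-3.390225 → p ← -2.330461 + 0.23·(-3.390225) = -3.110213
x=1.920000, p=-3.110213: f=-2.987281 → p ← -3.110213 + 0.23·(-2.987281) = -3.797288
p(2.15) ≈ -3.7973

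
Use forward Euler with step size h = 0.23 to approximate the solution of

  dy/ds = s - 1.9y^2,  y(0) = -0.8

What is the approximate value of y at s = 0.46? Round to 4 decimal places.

Euler: y_{n+1} = y_n + h·f(s_n, y_n).
s=0.000000, y=-0.800000: f=-1.216000 → y ← -0.800000 + 0.23·(-1.216000) = -1.079680
s=0.230000, y=-1.079680: f=-1.984847 → y ← -1.079680 + 0.23·(-1.984847) = -1.536195
y(0.46) ≈ -1.5362

-1.5362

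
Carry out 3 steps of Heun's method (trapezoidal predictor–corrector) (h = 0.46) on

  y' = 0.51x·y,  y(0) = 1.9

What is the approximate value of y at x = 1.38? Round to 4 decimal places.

Heun: k1 = f(x_n, y_n); k2 = f(x_n + h, y_n + h·k1); y_{n+1} = y_n + (h/2)·(k1 + k2).
x=0.000000, y=1.900000:
  k1 = f(0.000000, 1.900000) = 0.000000
  k2 = f(0.460000, 1.900000) = 0.445740
  y ← 1.900000 + (0.46/2)·(0.000000 + 0.445740) = 2.002520
x=0.460000, y=2.002520:
  k1 = f(0.460000, 2.002520) = 0.469791
  k2 = f(0.920000, 2.218624) = 1.040978
  y ← 2.002520 + (0.46/2)·(0.469791 + 1.040978) = 2.349997
x=0.920000, y=2.349997:
  k1 = f(0.920000, 2.349997) = 1.102619
  k2 = f(1.380000, 2.857202) = 2.010899
  y ← 2.349997 + (0.46/2)·(1.102619 + 2.010899) = 3.066106
y(1.38) ≈ 3.0661

3.0661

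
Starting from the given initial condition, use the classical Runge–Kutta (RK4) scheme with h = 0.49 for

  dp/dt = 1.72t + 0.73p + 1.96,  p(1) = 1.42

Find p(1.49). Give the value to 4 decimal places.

4.4315

RK4: k1 = f(t_n, p_n); k2 = f(t_n + h/2, p_n + (h/2)·k1); k3 = f(t_n + h/2, p_n + (h/2)·k2); k4 = f(t_n + h, p_n + h·k3); p_{n+1} = p_n + (h/6)·(k1 + 2k2 + 2k3 + k4).
t=1.000000, p=1.420000:
  k1 = f(1.000000, 1.420000) = 4.716600
  k2 = f(1.245000, 2.575567) = 5.981564
  k3 = f(1.245000, 2.885483) = 6.207803
  k4 = f(1.490000, 4.461823) = 7.779931
  p ← 1.420000 + (0.49/6)·(k1 + 2k2 + 2k3 + k4) = 4.431480
p(1.49) ≈ 4.4315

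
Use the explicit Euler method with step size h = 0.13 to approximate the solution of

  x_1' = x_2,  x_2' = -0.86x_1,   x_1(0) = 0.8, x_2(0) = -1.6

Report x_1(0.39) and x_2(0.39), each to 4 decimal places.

Euler on (x_1,x_2): x_1_{n+1} = x_1_n + h·x_1', x_2_{n+1} = x_2_n + h·x_2'.
0.000000: (0.800000, -1.600000); f=(-1.600000, -0.688000) → (0.592000, -1.689440)
0.130000: (0.592000, -1.689440); f=(-1.689440, -0.509120) → (0.372373, -1.755626)
0.260000: (0.372373, -1.755626); f=(-1.755626, -0.320241) → (0.144141, -1.797257)
(x_1(0.39), x_2(0.39)) ≈ (0.1441, -1.7973)

0.1441, -1.7973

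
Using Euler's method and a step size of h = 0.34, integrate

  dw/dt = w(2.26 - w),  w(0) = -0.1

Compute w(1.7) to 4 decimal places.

-2.6829

Euler: w_{n+1} = w_n + h·f(t_n, w_n).
t=0.000000, w=-0.100000: f=-0.236000 → w ← -0.100000 + 0.34·(-0.236000) = -0.180240
t=0.340000, w=-0.180240: f=-0.439829 → w ← -0.180240 + 0.34·(-0.439829) = -0.329782
t=0.680000, w=-0.329782: f=-0.854063 → w ← -0.329782 + 0.34·(-0.854063) = -0.620163
t=1.020000, w=-0.620163: f=-1.786171 → w ← -0.620163 + 0.34·(-1.786171) = -1.227461
t=1.360000, w=-1.227461: f=-4.280724 → w ← -1.227461 + 0.34·(-4.280724) = -2.682908
w(1.7) ≈ -2.6829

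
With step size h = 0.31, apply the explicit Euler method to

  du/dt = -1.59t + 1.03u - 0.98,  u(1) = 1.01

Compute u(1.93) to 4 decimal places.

-1.4224

Euler: u_{n+1} = u_n + h·f(t_n, u_n).
t=1.000000, u=1.010000: f=-1.529700 → u ← 1.010000 + 0.31·(-1.529700) = 0.535793
t=1.310000, u=0.535793: f=-2.511033 → u ← 0.535793 + 0.31·(-2.511033) = -0.242627
t=1.620000, u=-0.242627: f=-3.805706 → u ← -0.242627 + 0.31·(-3.805706) = -1.422396
u(1.93) ≈ -1.4224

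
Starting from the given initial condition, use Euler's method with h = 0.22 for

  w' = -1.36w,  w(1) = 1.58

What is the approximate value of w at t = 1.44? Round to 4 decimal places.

0.7760

Euler: w_{n+1} = w_n + h·f(t_n, w_n).
t=1.000000, w=1.580000: f=-2.148800 → w ← 1.580000 + 0.22·(-2.148800) = 1.107264
t=1.220000, w=1.107264: f=-1.505879 → w ← 1.107264 + 0.22·(-1.505879) = 0.775971
w(1.44) ≈ 0.7760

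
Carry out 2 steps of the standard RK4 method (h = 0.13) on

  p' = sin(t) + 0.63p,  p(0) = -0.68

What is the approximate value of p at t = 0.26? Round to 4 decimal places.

-0.7655

RK4: k1 = f(t_n, p_n); k2 = f(t_n + h/2, p_n + (h/2)·k1); k3 = f(t_n + h/2, p_n + (h/2)·k2); k4 = f(t_n + h, p_n + h·k3); p_{n+1} = p_n + (h/6)·(k1 + 2k2 + 2k3 + k4).
t=0.000000, p=-0.680000:
  k1 = f(0.000000, -0.680000) = -0.428400
  k2 = f(0.065000, -0.707846) = -0.380989
  k3 = f(0.065000, -0.704764) = -0.379047
  k4 = f(0.130000, -0.729276) = -0.329810
  p ← -0.680000 + (0.13/6)·(k1 + 2k2 + 2k3 + k4) = -0.729363
t=0.130000, p=-0.729363:
  k1 = f(0.130000, -0.729363) = -0.329864
  k2 = f(0.195000, -0.750804) = -0.279240
  k3 = f(0.195000, -0.747513) = -0.277167
  k4 = f(0.260000, -0.765394) = -0.225118
  p ← -0.729363 + (0.13/6)·(k1 + 2k2 + 2k3 + k4) = -0.765498
p(0.26) ≈ -0.7655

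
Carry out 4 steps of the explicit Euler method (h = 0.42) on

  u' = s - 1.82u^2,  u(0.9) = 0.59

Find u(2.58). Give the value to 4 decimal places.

Euler: u_{n+1} = u_n + h·f(s_n, u_n).
s=0.900000, u=0.590000: f=0.266458 → u ← 0.590000 + 0.42·0.266458 = 0.701912
s=1.320000, u=0.701912: f=0.423321 → u ← 0.701912 + 0.42·0.423321 = 0.879707
s=1.740000, u=0.879707: f=0.331530 → u ← 0.879707 + 0.42·0.331530 = 1.018950
s=2.160000, u=1.018950: f=0.270369 → u ← 1.018950 + 0.42·0.270369 = 1.132505
u(2.58) ≈ 1.1325

1.1325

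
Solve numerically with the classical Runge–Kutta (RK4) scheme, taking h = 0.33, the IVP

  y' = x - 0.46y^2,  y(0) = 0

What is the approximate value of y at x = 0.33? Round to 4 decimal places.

RK4: k1 = f(x_n, y_n); k2 = f(x_n + h/2, y_n + (h/2)·k1); k3 = f(x_n + h/2, y_n + (h/2)·k2); k4 = f(x_n + h, y_n + h·k3); y_{n+1} = y_n + (h/6)·(k1 + 2k2 + 2k3 + k4).
x=0.000000, y=0.000000:
  k1 = f(0.000000, 0.000000) = 0.000000
  k2 = f(0.165000, 0.000000) = 0.165000
  k3 = f(0.165000, 0.027225) = 0.164659
  k4 = f(0.330000, 0.054337) = 0.328642
  y ← 0.000000 + (0.33/6)·(k1 + 2k2 + 2k3 + k4) = 0.054338
y(0.33) ≈ 0.0543

0.0543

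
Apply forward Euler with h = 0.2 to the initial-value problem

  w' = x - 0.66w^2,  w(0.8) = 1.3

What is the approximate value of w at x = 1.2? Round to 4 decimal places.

1.2350

Euler: w_{n+1} = w_n + h·f(x_n, w_n).
x=0.800000, w=1.300000: f=-0.315400 → w ← 1.300000 + 0.2·(-0.315400) = 1.236920
x=1.000000, w=1.236920: f=-0.009781 → w ← 1.236920 + 0.2·(-0.009781) = 1.234964
w(1.2) ≈ 1.2350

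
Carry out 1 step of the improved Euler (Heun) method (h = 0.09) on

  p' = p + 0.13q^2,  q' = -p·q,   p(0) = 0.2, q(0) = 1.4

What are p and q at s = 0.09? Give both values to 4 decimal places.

0.2424, 1.3725

Heun on (p,q): k1 = f(s_n, state_n); k2 = f(s_n + h, state_n + h·k1); state_{n+1} = state_n + (h/2)·(k1 + k2).
0.000000: (0.200000, 1.400000)
  k1 = (0.454800, -0.280000)
  predictor → (0.240932, 1.374800)
  k2 = (0.486642, -0.331233)
  → (0.242365, 1.372495)
(p(0.09), q(0.09)) ≈ (0.2424, 1.3725)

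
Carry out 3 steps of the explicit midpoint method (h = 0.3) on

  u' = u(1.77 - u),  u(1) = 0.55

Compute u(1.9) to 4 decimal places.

Midpoint: k1 = f(x_n, u_n); k2 = f(x_n + h/2, u_n + (h/2)·k1); u_{n+1} = u_n + h·k2.
x=1.000000, u=0.550000:
  k1 = f(1.000000, 0.550000) = 0.671000
  k2 = f(1.150000, 0.650650) = 0.728305
  u ← 0.550000 + 0.3·0.728305 = 0.768492
x=1.300000, u=0.768492:
  k1 = f(1.300000, 0.768492) = 0.769651
  k2 = f(1.450000, 0.883939) = 0.783224
  u ← 0.768492 + 0.3·0.783224 = 1.003459
x=1.600000, u=1.003459:
  k1 = f(1.600000, 1.003459) = 0.769193
  k2 = f(1.750000, 1.118838) = 0.728545
  u ← 1.003459 + 0.3·0.728545 = 1.222022
u(1.9) ≈ 1.2220

1.2220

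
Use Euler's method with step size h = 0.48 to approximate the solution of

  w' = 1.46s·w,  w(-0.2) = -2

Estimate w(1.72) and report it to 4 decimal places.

Euler: w_{n+1} = w_n + h·f(s_n, w_n).
s=-0.200000, w=-2.000000: f=0.584000 → w ← -2.000000 + 0.48·0.584000 = -1.719680
s=0.280000, w=-1.719680: f=-0.703005 → w ← -1.719680 + 0.48·(-0.703005) = -2.057122
s=0.760000, w=-2.057122: f=-2.282583 → w ← -2.057122 + 0.48·(-2.282583) = -3.152762
s=1.240000, w=-3.152762: f=-5.707761 → w ← -3.152762 + 0.48·(-5.707761) = -5.892488
w(1.72) ≈ -5.8925

-5.8925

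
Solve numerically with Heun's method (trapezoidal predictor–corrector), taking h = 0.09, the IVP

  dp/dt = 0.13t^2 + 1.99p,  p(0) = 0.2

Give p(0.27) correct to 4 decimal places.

Heun: k1 = f(t_n, p_n); k2 = f(t_n + h, p_n + h·k1); p_{n+1} = p_n + (h/2)·(k1 + k2).
t=0.000000, p=0.200000:
  k1 = f(0.000000, 0.200000) = 0.398000
  k2 = f(0.090000, 0.235820) = 0.470335
  p ← 0.200000 + (0.09/2)·(0.398000 + 0.470335) = 0.239075
t=0.090000, p=0.239075:
  k1 = f(0.090000, 0.239075) = 0.476812
  k2 = f(0.180000, 0.281988) = 0.565368
  p ← 0.239075 + (0.09/2)·(0.476812 + 0.565368) = 0.285973
t=0.180000, p=0.285973:
  k1 = f(0.180000, 0.285973) = 0.573299
  k2 = f(0.270000, 0.337570) = 0.681241
  p ← 0.285973 + (0.09/2)·(0.573299 + 0.681241) = 0.342428
p(0.27) ≈ 0.3424

0.3424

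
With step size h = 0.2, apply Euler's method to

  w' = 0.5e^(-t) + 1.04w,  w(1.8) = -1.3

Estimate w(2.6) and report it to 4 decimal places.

-2.6969

Euler: w_{n+1} = w_n + h·f(t_n, w_n).
t=1.800000, w=-1.300000: f=-1.269351 → w ← -1.300000 + 0.2·(-1.269351) = -1.553870
t=2.000000, w=-1.553870: f=-1.548357 → w ← -1.553870 + 0.2·(-1.548357) = -1.863542
t=2.200000, w=-1.863542: f=-1.882682 → w ← -1.863542 + 0.2·(-1.882682) = -2.240078
t=2.400000, w=-2.240078: f=-2.284322 → w ← -2.240078 + 0.2·(-2.284322) = -2.696942
w(2.6) ≈ -2.6969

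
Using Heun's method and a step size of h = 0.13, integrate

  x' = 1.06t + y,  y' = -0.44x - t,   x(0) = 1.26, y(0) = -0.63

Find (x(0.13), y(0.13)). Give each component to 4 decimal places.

Heun on (x,y): k1 = f(t_n, state_n); k2 = f(t_n + h, state_n + h·k1); state_{n+1} = state_n + (h/2)·(k1 + k2).
0.000000: (1.260000, -0.630000)
  k1 = (-0.630000, -0.554400)
  predictor → (1.178100, -0.702072)
  k2 = (-0.564272, -0.648364)
  → (1.182372, -0.708180)
(x(0.13), y(0.13)) ≈ (1.1824, -0.7082)

1.1824, -0.7082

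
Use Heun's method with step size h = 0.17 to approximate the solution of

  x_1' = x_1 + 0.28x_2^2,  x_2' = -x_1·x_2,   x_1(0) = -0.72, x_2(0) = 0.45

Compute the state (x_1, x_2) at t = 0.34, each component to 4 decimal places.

-0.9807, 0.5984

Heun on (x_1,x_2): k1 = f(t_n, state_n); k2 = f(t_n + h, state_n + h·k1); state_{n+1} = state_n + (h/2)·(k1 + k2).
0.000000: (-0.720000, 0.450000)
  k1 = (-0.663300, 0.324000)
  predictor → (-0.832761, 0.505080)
  k2 = (-0.761331, 0.420611)
  → (-0.841094, 0.513292)
0.170000: (-0.841094, 0.513292)
  k1 = (-0.767322, 0.431727)
  predictor → (-0.971538, 0.586685)
  k2 = (-0.875163, 0.569987)
  → (-0.980705, 0.598438)
(x_1(0.34), x_2(0.34)) ≈ (-0.9807, 0.5984)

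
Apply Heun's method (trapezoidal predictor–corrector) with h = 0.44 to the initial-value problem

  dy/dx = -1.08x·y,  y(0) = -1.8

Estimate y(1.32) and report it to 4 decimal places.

-0.7160

Heun: k1 = f(x_n, y_n); k2 = f(x_n + h, y_n + h·k1); y_{n+1} = y_n + (h/2)·(k1 + k2).
x=0.000000, y=-1.800000:
  k1 = f(0.000000, -1.800000) = 0.000000
  k2 = f(0.440000, -1.800000) = 0.855360
  y ← -1.800000 + (0.44/2)·(0.000000 + 0.855360) = -1.611821
x=0.440000, y=-1.611821:
  k1 = f(0.440000, -1.611821) = 0.765937
  k2 = f(0.880000, -1.274808) = 1.211578
  y ← -1.611821 + (0.44/2)·(0.765937 + 1.211578) = -1.176767
x=0.880000, y=-1.176767:
  k1 = f(0.880000, -1.176767) = 1.118400
  k2 = f(1.320000, -0.684672) = 0.976068
  y ← -1.176767 + (0.44/2)·(1.118400 + 0.976068) = -0.715985
y(1.32) ≈ -0.7160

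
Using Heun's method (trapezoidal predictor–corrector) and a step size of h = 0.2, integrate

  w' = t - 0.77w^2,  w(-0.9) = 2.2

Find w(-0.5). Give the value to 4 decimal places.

Heun: k1 = f(t_n, w_n); k2 = f(t_n + h, w_n + h·k1); w_{n+1} = w_n + (h/2)·(k1 + k2).
t=-0.900000, w=2.200000:
  k1 = f(-0.900000, 2.200000) = -4.626800
  k2 = f(-0.700000, 1.274640) = -1.951024
  w ← 2.200000 + (0.2/2)·(-4.626800 + (-1.951024)) = 1.542218
t=-0.700000, w=1.542218:
  k1 = f(-0.700000, 1.542218) = -2.531395
  k2 = f(-0.500000, 1.035939) = -1.326340
  w ← 1.542218 + (0.2/2)·(-2.531395 + (-1.326340)) = 1.156444
w(-0.5) ≈ 1.1564

1.1564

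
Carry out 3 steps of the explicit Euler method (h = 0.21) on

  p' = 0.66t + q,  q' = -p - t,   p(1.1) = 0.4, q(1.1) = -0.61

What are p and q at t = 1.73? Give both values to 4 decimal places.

Euler on (p,q): p_{n+1} = p_n + h·p', q_{n+1} = q_n + h·q'.
1.100000: (0.400000, -0.610000); f=(0.116000, -1.500000) → (0.424360, -0.925000)
1.310000: (0.424360, -0.925000); f=(-0.060400, -1.734360) → (0.411676, -1.289216)
1.520000: (0.411676, -1.289216); f=(-0.286016, -1.931676) → (0.351613, -1.694868)
(p(1.73), q(1.73)) ≈ (0.3516, -1.6949)

0.3516, -1.6949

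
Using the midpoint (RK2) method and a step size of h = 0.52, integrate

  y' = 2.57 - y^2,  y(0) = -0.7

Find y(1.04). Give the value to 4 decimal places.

Midpoint: k1 = f(t_n, y_n); k2 = f(t_n + h/2, y_n + (h/2)·k1); y_{n+1} = y_n + h·k2.
t=0.000000, y=-0.700000:
  k1 = f(0.000000, -0.700000) = 2.080000
  k2 = f(0.260000, -0.159200) = 2.544655
  y ← -0.700000 + 0.52·2.544655 = 0.623221
t=0.520000, y=0.623221:
  k1 = f(0.520000, 0.623221) = 2.181596
  k2 = f(0.780000, 1.190436) = 1.152863
  y ← 0.623221 + 0.52·1.152863 = 1.222709
y(1.04) ≈ 1.2227

1.2227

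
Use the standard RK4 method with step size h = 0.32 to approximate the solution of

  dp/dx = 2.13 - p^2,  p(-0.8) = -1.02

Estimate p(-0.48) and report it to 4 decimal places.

-0.5529

RK4: k1 = f(x_n, p_n); k2 = f(x_n + h/2, p_n + (h/2)·k1); k3 = f(x_n + h/2, p_n + (h/2)·k2); k4 = f(x_n + h, p_n + h·k3); p_{n+1} = p_n + (h/6)·(k1 + 2k2 + 2k3 + k4).
x=-0.800000, p=-1.020000:
  k1 = f(-0.800000, -1.020000) = 1.089600
  k2 = f(-0.640000, -0.845664) = 1.414852
  k3 = f(-0.640000, -0.793624) = 1.500162
  k4 = f(-0.480000, -0.539948) = 1.838456
  p ← -1.020000 + (0.32/6)·(k1 + 2k2 + 2k3 + k4) = -0.552902
p(-0.48) ≈ -0.5529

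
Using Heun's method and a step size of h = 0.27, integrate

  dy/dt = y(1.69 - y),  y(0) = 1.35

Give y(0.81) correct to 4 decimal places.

Heun: k1 = f(t_n, y_n); k2 = f(t_n + h, y_n + h·k1); y_{n+1} = y_n + (h/2)·(k1 + k2).
t=0.000000, y=1.350000:
  k1 = f(0.000000, 1.350000) = 0.459000
  k2 = f(0.270000, 1.473930) = 0.318472
  y ← 1.350000 + (0.27/2)·(0.459000 + 0.318472) = 1.454959
t=0.270000, y=1.454959:
  k1 = f(0.270000, 1.454959) = 0.341975
  k2 = f(0.540000, 1.547292) = 0.220811
  y ← 1.454959 + (0.27/2)·(0.341975 + 0.220811) = 1.530935
t=0.540000, y=1.530935:
  k1 = f(0.540000, 1.530935) = 0.243518
  k2 = f(0.810000, 1.596685) = 0.148995
  y ← 1.530935 + (0.27/2)·(0.243518 + 0.148995) = 1.583924
y(0.81) ≈ 1.5839

1.5839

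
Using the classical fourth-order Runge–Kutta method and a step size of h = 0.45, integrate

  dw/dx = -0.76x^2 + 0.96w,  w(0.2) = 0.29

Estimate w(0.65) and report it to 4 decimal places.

0.3680

RK4: k1 = f(x_n, w_n); k2 = f(x_n + h/2, w_n + (h/2)·k1); k3 = f(x_n + h/2, w_n + (h/2)·k2); k4 = f(x_n + h, w_n + h·k3); w_{n+1} = w_n + (h/6)·(k1 + 2k2 + 2k3 + k4).
x=0.200000, w=0.290000:
  k1 = f(0.200000, 0.290000) = 0.248000
  k2 = f(0.425000, 0.345800) = 0.194693
  k3 = f(0.425000, 0.333806) = 0.183179
  k4 = f(0.650000, 0.372430) = 0.036433
  w ← 0.290000 + (0.45/6)·(k1 + 2k2 + 2k3 + k4) = 0.368013
w(0.65) ≈ 0.3680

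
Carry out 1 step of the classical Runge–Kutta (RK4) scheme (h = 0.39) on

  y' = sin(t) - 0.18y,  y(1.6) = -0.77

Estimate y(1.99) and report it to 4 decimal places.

RK4: k1 = f(t_n, y_n); k2 = f(t_n + h/2, y_n + (h/2)·k1); k3 = f(t_n + h/2, y_n + (h/2)·k2); k4 = f(t_n + h, y_n + h·k3); y_{n+1} = y_n + (h/6)·(k1 + 2k2 + 2k3 + k4).
t=1.600000, y=-0.770000:
  k1 = f(1.600000, -0.770000) = 1.138174
  k2 = f(1.795000, -0.548056) = 1.073622
  k3 = f(1.795000, -0.560644) = 1.075887
  k4 = f(1.990000, -0.350404) = 0.976486
  y ← -0.770000 + (0.39/6)·(k1 + 2k2 + 2k3 + k4) = -0.353111
y(1.99) ≈ -0.3531

-0.3531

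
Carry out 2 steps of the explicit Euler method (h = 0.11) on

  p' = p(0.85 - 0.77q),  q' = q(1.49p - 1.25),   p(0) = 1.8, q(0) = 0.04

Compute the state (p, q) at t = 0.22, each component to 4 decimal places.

2.1380, 0.0548

Euler on (p,q): p_{n+1} = p_n + h·p', q_{n+1} = q_n + h·q'.
0.000000: (1.800000, 0.040000); f=(1.474560, 0.057280) → (1.962202, 0.046301)
0.110000: (1.962202, 0.046301); f=(1.597916, 0.077493) → (2.137972, 0.054825)
(p(0.22), q(0.22)) ≈ (2.1380, 0.0548)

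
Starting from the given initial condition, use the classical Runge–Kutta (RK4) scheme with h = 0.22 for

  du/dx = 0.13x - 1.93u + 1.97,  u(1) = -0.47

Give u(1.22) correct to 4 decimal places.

0.0716

RK4: k1 = f(x_n, u_n); k2 = f(x_n + h/2, u_n + (h/2)·k1); k3 = f(x_n + h/2, u_n + (h/2)·k2); k4 = f(x_n + h, u_n + h·k3); u_{n+1} = u_n + (h/6)·(k1 + 2k2 + 2k3 + k4).
x=1.000000, u=-0.470000:
  k1 = f(1.000000, -0.470000) = 3.007100
  k2 = f(1.110000, -0.139219) = 2.382993
  k3 = f(1.110000, -0.207871) = 2.515491
  k4 = f(1.220000, 0.083408) = 1.967623
  u ← -0.470000 + (0.22/6)·(k1 + 2k2 + 2k3 + k4) = 0.071629
u(1.22) ≈ 0.0716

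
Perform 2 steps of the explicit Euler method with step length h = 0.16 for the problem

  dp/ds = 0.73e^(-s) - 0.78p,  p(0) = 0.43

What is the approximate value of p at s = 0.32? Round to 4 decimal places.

Euler: p_{n+1} = p_n + h·f(s_n, p_n).
s=0.000000, p=0.430000: f=0.394600 → p ← 0.430000 + 0.16·0.394600 = 0.493136
s=0.160000, p=0.493136: f=0.237419 → p ← 0.493136 + 0.16·0.237419 = 0.531123
p(0.32) ≈ 0.5311

0.5311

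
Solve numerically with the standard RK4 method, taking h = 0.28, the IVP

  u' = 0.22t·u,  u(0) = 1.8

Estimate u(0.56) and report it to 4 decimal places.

RK4: k1 = f(t_n, u_n); k2 = f(t_n + h/2, u_n + (h/2)·k1); k3 = f(t_n + h/2, u_n + (h/2)·k2); k4 = f(t_n + h, u_n + h·k3); u_{n+1} = u_n + (h/6)·(k1 + 2k2 + 2k3 + k4).
t=0.000000, u=1.800000:
  k1 = f(0.000000, 1.800000) = 0.000000
  k2 = f(0.140000, 1.800000) = 0.055440
  k3 = f(0.140000, 1.807762) = 0.055679
  k4 = f(0.280000, 1.815590) = 0.111840
  u ← 1.800000 + (0.28/6)·(k1 + 2k2 + 2k3 + k4) = 1.815590
t=0.280000, u=1.815590:
  k1 = f(0.280000, 1.815590) = 0.111840
  k2 = f(0.420000, 1.831248) = 0.169207
  k3 = f(0.420000, 1.839279) = 0.169949
  k4 = f(0.560000, 1.863176) = 0.229543
  u ← 1.815590 + (0.28/6)·(k1 + 2k2 + 2k3 + k4) = 1.863176
u(0.56) ≈ 1.8632

1.8632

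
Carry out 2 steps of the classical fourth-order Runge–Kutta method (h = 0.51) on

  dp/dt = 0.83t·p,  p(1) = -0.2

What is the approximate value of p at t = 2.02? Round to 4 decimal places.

RK4: k1 = f(t_n, p_n); k2 = f(t_n + h/2, p_n + (h/2)·k1); k3 = f(t_n + h/2, p_n + (h/2)·k2); k4 = f(t_n + h, p_n + h·k3); p_{n+1} = p_n + (h/6)·(k1 + 2k2 + 2k3 + k4).
t=1.000000, p=-0.200000:
  k1 = f(1.000000, -0.200000) = -0.166000
  k2 = f(1.255000, -0.242330) = -0.252423
  k3 = f(1.255000, -0.264368) = -0.275379
  k4 = f(1.510000, -0.340443) = -0.426677
  p ← -0.200000 + (0.51/6)·(k1 + 2k2 + 2k3 + k4) = -0.340104
t=1.510000, p=-0.340104:
  k1 = f(1.510000, -0.340104) = -0.426252
  k2 = f(1.765000, -0.448798) = -0.657467
  k3 = f(1.765000, -0.507758) = -0.743840
  k4 = f(2.020000, -0.719462) = -1.206251
  p ← -0.340104 + (0.51/6)·(k1 + 2k2 + 2k3 + k4) = -0.717089
p(2.02) ≈ -0.7171

-0.7171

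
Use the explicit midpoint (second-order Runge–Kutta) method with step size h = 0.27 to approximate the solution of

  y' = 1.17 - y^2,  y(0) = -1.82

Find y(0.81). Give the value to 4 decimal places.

Midpoint: k1 = f(t_n, y_n); k2 = f(t_n + h/2, y_n + (h/2)·k1); y_{n+1} = y_n + h·k2.
t=0.000000, y=-1.820000:
  k1 = f(0.000000, -1.820000) = -2.142400
  k2 = f(0.135000, -2.109224) = -3.278826
  y ← -1.820000 + 0.27·(-3.278826) = -2.705283
t=0.270000, y=-2.705283:
  k1 = f(0.270000, -2.705283) = -6.148556
  k2 = f(0.405000, -3.535338) = -11.328615
  y ← -2.705283 + 0.27·(-11.328615) = -5.764009
t=0.540000, y=-5.764009:
  k1 = f(0.540000, -5.764009) = -32.053801
  k2 = f(0.675000, -10.091272) = -100.663774
  y ← -5.764009 + 0.27·(-100.663774) = -32.943228
y(0.81) ≈ -32.9432

-32.9432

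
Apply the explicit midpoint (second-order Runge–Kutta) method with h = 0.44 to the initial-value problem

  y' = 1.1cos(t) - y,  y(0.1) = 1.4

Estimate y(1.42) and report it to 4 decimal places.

0.8357

Midpoint: k1 = f(t_n, y_n); k2 = f(t_n + h/2, y_n + (h/2)·k1); y_{n+1} = y_n + h·k2.
t=0.100000, y=1.400000:
  k1 = f(0.100000, 1.400000) = -0.305495
  k2 = f(0.320000, 1.332791) = -0.288632
  y ← 1.400000 + 0.44·(-0.288632) = 1.273002
t=0.540000, y=1.273002:
  k1 = f(0.540000, 1.273002) = -0.329522
  k2 = f(0.760000, 1.200507) = -0.403187
  y ← 1.273002 + 0.44·(-0.403187) = 1.095599
t=0.980000, y=1.095599:
  k1 = f(0.980000, 1.095599) = -0.482875
  k2 = f(1.200000, 0.989367) = -0.590774
  y ← 1.095599 + 0.44·(-0.590774) = 0.835659
y(1.42) ≈ 0.8357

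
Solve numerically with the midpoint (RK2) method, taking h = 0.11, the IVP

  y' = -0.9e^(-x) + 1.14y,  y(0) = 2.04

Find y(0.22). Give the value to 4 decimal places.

2.4172

Midpoint: k1 = f(x_n, y_n); k2 = f(x_n + h/2, y_n + (h/2)·k1); y_{n+1} = y_n + h·k2.
x=0.000000, y=2.040000:
  k1 = f(0.000000, 2.040000) = 1.425600
  k2 = f(0.055000, 2.118408) = 1.563148
  y ← 2.040000 + 0.11·1.563148 = 2.211946
x=0.110000, y=2.211946:
  k1 = f(0.110000, 2.211946) = 1.715368
  k2 = f(0.165000, 2.306292) = 1.866068
  y ← 2.211946 + 0.11·1.866068 = 2.417214
y(0.22) ≈ 2.4172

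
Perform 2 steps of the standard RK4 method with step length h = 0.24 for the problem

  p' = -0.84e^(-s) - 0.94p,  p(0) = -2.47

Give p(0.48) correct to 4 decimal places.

-1.8262

RK4: k1 = f(s_n, p_n); k2 = f(s_n + h/2, p_n + (h/2)·k1); k3 = f(s_n + h/2, p_n + (h/2)·k2); k4 = f(s_n + h, p_n + h·k3); p_{n+1} = p_n + (h/6)·(k1 + 2k2 + 2k3 + k4).
s=0.000000, p=-2.470000:
  k1 = f(0.000000, -2.470000) = 1.481800
  k2 = f(0.120000, -2.292184) = 1.409640
  k3 = f(0.120000, -2.300843) = 1.417779
  k4 = f(0.240000, -2.129733) = 1.341182
  p ← -2.470000 + (0.24/6)·(k1 + 2k2 + 2k3 + k4) = -2.130887
s=0.240000, p=-2.130887:
  k1 = f(0.240000, -2.130887) = 1.342267
  k2 = f(0.360000, -1.969815) = 1.265578
  k3 = f(0.360000, -1.979018) = 1.274229
  k4 = f(0.480000, -1.825072) = 1.195790
  p ← -2.130887 + (0.24/6)·(k1 + 2k2 + 2k3 + k4) = -1.826180
p(0.48) ≈ -1.8262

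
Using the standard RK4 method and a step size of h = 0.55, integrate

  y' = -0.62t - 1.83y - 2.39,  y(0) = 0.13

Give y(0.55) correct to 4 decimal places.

-0.8408

RK4: k1 = f(t_n, y_n); k2 = f(t_n + h/2, y_n + (h/2)·k1); k3 = f(t_n + h/2, y_n + (h/2)·k2); k4 = f(t_n + h, y_n + h·k3); y_{n+1} = y_n + (h/6)·(k1 + 2k2 + 2k3 + k4).
t=0.000000, y=0.130000:
  k1 = f(0.000000, 0.130000) = -2.627900
  k2 = f(0.275000, -0.592673) = -1.475909
  k3 = f(0.275000, -0.275875) = -2.055649
  k4 = f(0.550000, -1.000607) = -0.899890
  y ← 0.130000 + (0.55/6)·(k1 + 2k2 + 2k3 + k4) = -0.840833
y(0.55) ≈ -0.8408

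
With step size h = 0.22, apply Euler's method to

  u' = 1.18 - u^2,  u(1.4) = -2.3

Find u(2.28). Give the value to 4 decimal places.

Euler: u_{n+1} = u_n + h·f(t_n, u_n).
t=1.400000, u=-2.300000: f=-4.110000 → u ← -2.300000 + 0.22·(-4.110000) = -3.204200
t=1.620000, u=-3.204200: f=-9.086898 → u ← -3.204200 + 0.22·(-9.086898) = -5.203317
t=1.840000, u=-5.203317: f=-25.894513 → u ← -5.203317 + 0.22·(-25.894513) = -10.900110
t=2.060000, u=-10.900110: f=-117.632405 → u ← -10.900110 + 0.22·(-117.632405) = -36.779239
u(2.28) ≈ -36.7792

-36.7792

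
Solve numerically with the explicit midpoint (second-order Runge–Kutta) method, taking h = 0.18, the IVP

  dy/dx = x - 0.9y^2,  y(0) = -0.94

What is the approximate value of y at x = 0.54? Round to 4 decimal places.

-1.4809

Midpoint: k1 = f(x_n, y_n); k2 = f(x_n + h/2, y_n + (h/2)·k1); y_{n+1} = y_n + h·k2.
x=0.000000, y=-0.940000:
  k1 = f(0.000000, -0.940000) = -0.795240
  k2 = f(0.090000, -1.011572) = -0.830949
  y ← -0.940000 + 0.18·(-0.830949) = -1.089571
x=0.180000, y=-1.089571:
  k1 = f(0.180000, -1.089571) = -0.888448
  k2 = f(0.270000, -1.169531) = -0.961023
  y ← -1.089571 + 0.18·(-0.961023) = -1.262555
x=0.360000, y=-1.262555:
  k1 = f(0.360000, -1.262555) = -1.074641
  k2 = f(0.450000, -1.359273) = -1.212860
  y ← -1.262555 + 0.18·(-1.212860) = -1.480870
y(0.54) ≈ -1.4809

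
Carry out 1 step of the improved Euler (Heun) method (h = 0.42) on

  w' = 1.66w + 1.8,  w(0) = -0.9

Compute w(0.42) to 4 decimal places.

Heun: k1 = f(t_n, w_n); k2 = f(t_n + h, w_n + h·k1); w_{n+1} = w_n + (h/2)·(k1 + k2).
t=0.000000, w=-0.900000:
  k1 = f(0.000000, -0.900000) = 0.306000
  k2 = f(0.420000, -0.771480) = 0.519343
  w ← -0.900000 + (0.42/2)·(0.306000 + 0.519343) = -0.726678
w(0.42) ≈ -0.7267

-0.7267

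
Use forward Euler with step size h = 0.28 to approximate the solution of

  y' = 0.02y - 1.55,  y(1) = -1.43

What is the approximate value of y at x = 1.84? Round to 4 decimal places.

-2.7635

Euler: y_{n+1} = y_n + h·f(x_n, y_n).
x=1.000000, y=-1.430000: f=-1.578600 → y ← -1.430000 + 0.28·(-1.578600) = -1.872008
x=1.280000, y=-1.872008: f=-1.587440 → y ← -1.872008 + 0.28·(-1.587440) = -2.316491
x=1.560000, y=-2.316491: f=-1.596330 → y ← -2.316491 + 0.28·(-1.596330) = -2.763464
y(1.84) ≈ -2.7635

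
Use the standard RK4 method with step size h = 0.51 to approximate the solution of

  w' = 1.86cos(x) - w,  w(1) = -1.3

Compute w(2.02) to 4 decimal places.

RK4: k1 = f(x_n, w_n); k2 = f(x_n + h/2, w_n + (h/2)·k1); k3 = f(x_n + h/2, w_n + (h/2)·k2); k4 = f(x_n + h, w_n + h·k3); w_{n+1} = w_n + (h/6)·(k1 + 2k2 + 2k3 + k4).
x=1.000000, w=-1.300000:
  k1 = f(1.000000, -1.300000) = 2.304962
  k2 = f(1.255000, -0.712235) = 1.289901
  k3 = f(1.255000, -0.971075) = 1.548742
  k4 = f(1.510000, -0.510142) = 0.623153
  w ← -1.300000 + (0.51/6)·(k1 + 2k2 + 2k3 + k4) = -0.568541
x=1.510000, w=-0.568541:
  k1 = f(1.510000, -0.568541) = 0.681552
  k2 = f(1.765000, -0.394745) = 0.035792
  k3 = f(1.765000, -0.559414) = 0.200461
  k4 = f(2.020000, -0.466306) = -0.341396
  w ← -0.568541 + (0.51/6)·(k1 + 2k2 + 2k3 + k4) = -0.499464
w(2.02) ≈ -0.4995

-0.4995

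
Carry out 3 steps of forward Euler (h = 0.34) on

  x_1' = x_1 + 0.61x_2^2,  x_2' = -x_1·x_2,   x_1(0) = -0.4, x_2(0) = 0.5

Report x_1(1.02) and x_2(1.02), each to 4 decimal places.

Euler on (x_1,x_2): x_1_{n+1} = x_1_n + h·x_1', x_2_{n+1} = x_2_n + h·x_2'.
0.000000: (-0.400000, 0.500000); f=(-0.247500, 0.200000) → (-0.484150, 0.568000)
0.340000: (-0.484150, 0.568000); f=(-0.287349, 0.274997) → (-0.581849, 0.661499)
0.680000: (-0.581849, 0.661499); f=(-0.314924, 0.384892) → (-0.688923, 0.792362)
(x_1(1.02), x_2(1.02)) ≈ (-0.6889, 0.7924)

-0.6889, 0.7924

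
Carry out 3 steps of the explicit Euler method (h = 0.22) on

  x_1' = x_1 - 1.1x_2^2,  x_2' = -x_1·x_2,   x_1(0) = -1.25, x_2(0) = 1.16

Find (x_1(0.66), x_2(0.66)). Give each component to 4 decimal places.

Euler on (x_1,x_2): x_1_{n+1} = x_1_n + h·x_1', x_2_{n+1} = x_2_n + h·x_2'.
0.000000: (-1.250000, 1.160000); f=(-2.730160, 1.450000) → (-1.850635, 1.479000)
0.220000: (-1.850635, 1.479000); f=(-4.256820, 2.737089) → (-2.787136, 2.081160)
0.440000: (-2.787136, 2.081160); f=(-7.551484, 5.800474) → (-4.448462, 3.357264)
(x_1(0.66), x_2(0.66)) ≈ (-4.4485, 3.3573)

-4.4485, 3.3573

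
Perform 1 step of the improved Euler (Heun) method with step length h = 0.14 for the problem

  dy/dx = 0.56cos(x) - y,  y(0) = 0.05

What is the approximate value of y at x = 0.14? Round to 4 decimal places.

Heun: k1 = f(x_n, y_n); k2 = f(x_n + h, y_n + h·k1); y_{n+1} = y_n + (h/2)·(k1 + k2).
x=0.000000, y=0.050000:
  k1 = f(0.000000, 0.050000) = 0.510000
  k2 = f(0.140000, 0.121400) = 0.433121
  y ← 0.050000 + (0.14/2)·(0.510000 + 0.433121) = 0.116018
y(0.14) ≈ 0.1160

0.1160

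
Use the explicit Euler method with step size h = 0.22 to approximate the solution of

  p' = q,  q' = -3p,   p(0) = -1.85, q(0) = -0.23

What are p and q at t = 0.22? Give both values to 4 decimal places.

-1.9006, 0.9910

Euler on (p,q): p_{n+1} = p_n + h·p', q_{n+1} = q_n + h·q'.
0.000000: (-1.850000, -0.230000); f=(-0.230000, 5.550000) → (-1.900600, 0.991000)
(p(0.22), q(0.22)) ≈ (-1.9006, 0.9910)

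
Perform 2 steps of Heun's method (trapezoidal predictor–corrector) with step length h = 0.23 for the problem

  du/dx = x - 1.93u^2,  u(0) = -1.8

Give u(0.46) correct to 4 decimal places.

-60.3725

Heun: k1 = f(x_n, u_n); k2 = f(x_n + h, u_n + h·k1); u_{n+1} = u_n + (h/2)·(k1 + k2).
x=0.000000, u=-1.800000:
  k1 = f(0.000000, -1.800000) = -6.253200
  k2 = f(0.230000, -3.238236) = -20.008313
  u ← -1.800000 + (0.23/2)·(-6.253200 + (-20.008313)) = -4.820074
x=0.230000, u=-4.820074:
  k1 = f(0.230000, -4.820074) = -44.609908
  k2 = f(0.460000, -15.080353) = -438.454890
  u ← -4.820074 + (0.23/2)·(-44.609908 + (-438.454890)) = -60.372526
u(0.46) ≈ -60.3725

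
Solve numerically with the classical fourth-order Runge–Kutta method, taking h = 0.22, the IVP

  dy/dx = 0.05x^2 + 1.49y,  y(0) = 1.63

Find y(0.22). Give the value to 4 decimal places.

2.2624

RK4: k1 = f(x_n, y_n); k2 = f(x_n + h/2, y_n + (h/2)·k1); k3 = f(x_n + h/2, y_n + (h/2)·k2); k4 = f(x_n + h, y_n + h·k3); y_{n+1} = y_n + (h/6)·(k1 + 2k2 + 2k3 + k4).
x=0.000000, y=1.630000:
  k1 = f(0.000000, 1.630000) = 2.428700
  k2 = f(0.110000, 1.897157) = 2.827369
  k3 = f(0.110000, 1.941011) = 2.892711
  k4 = f(0.220000, 2.266396) = 3.379351
  y ← 1.630000 + (0.22/6)·(k1 + 2k2 + 2k3 + k4) = 2.262434
y(0.22) ≈ 2.2624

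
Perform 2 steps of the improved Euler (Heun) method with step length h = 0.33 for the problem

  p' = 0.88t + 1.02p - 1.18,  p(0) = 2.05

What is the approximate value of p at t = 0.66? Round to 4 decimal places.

3.1172

Heun: k1 = f(t_n, p_n); k2 = f(t_n + h, p_n + h·k1); p_{n+1} = p_n + (h/2)·(k1 + k2).
t=0.000000, p=2.050000:
  k1 = f(0.000000, 2.050000) = 0.911000
  k2 = f(0.330000, 2.350630) = 1.508043
  p ← 2.050000 + (0.33/2)·(0.911000 + 1.508043) = 2.449142
t=0.330000, p=2.449142:
  k1 = f(0.330000, 2.449142) = 1.608525
  k2 = f(0.660000, 2.979955) = 2.440354
  p ← 2.449142 + (0.33/2)·(1.608525 + 2.440354) = 3.117207
p(0.66) ≈ 3.1172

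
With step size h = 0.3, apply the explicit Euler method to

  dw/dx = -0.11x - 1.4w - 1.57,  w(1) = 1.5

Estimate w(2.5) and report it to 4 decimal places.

-1.0882

Euler: w_{n+1} = w_n + h·f(x_n, w_n).
x=1.000000, w=1.500000: f=-3.780000 → w ← 1.500000 + 0.3·(-3.780000) = 0.366000
x=1.300000, w=0.366000: f=-2.225400 → w ← 0.366000 + 0.3·(-2.225400) = -0.301620
x=1.600000, w=-0.301620: f=-1.323732 → w ← -0.301620 + 0.3·(-1.323732) = -0.698740
x=1.900000, w=-0.698740: f=-0.800765 → w ← -0.698740 + 0.3·(-0.800765) = -0.938969
x=2.200000, w=-0.938969: f=-0.497443 → w ← -0.938969 + 0.3·(-0.497443) = -1.088202
w(2.5) ≈ -1.0882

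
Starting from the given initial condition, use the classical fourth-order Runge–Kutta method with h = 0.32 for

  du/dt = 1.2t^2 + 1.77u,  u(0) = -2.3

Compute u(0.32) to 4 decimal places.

RK4: k1 = f(t_n, u_n); k2 = f(t_n + h/2, u_n + (h/2)·k1); k3 = f(t_n + h/2, u_n + (h/2)·k2); k4 = f(t_n + h, u_n + h·k3); u_{n+1} = u_n + (h/6)·(k1 + 2k2 + 2k3 + k4).
t=0.000000, u=-2.300000:
  k1 = f(0.000000, -2.300000) = -4.071000
  k2 = f(0.160000, -2.951360) = -5.193187
  k3 = f(0.160000, -3.130910) = -5.510991
  k4 = f(0.320000, -4.063517) = -7.069545
  u ← -2.300000 + (0.32/6)·(k1 + 2k2 + 2k3 + k4) = -4.035941
u(0.32) ≈ -4.0359

-4.0359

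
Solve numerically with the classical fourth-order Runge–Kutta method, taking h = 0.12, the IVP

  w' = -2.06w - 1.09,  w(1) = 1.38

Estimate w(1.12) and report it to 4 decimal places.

RK4: k1 = f(x_n, w_n); k2 = f(x_n + h/2, w_n + (h/2)·k1); k3 = f(x_n + h/2, w_n + (h/2)·k2); k4 = f(x_n + h, w_n + h·k3); w_{n+1} = w_n + (h/6)·(k1 + 2k2 + 2k3 + k4).
x=1.000000, w=1.380000:
  k1 = f(1.000000, 1.380000) = -3.932800
  k2 = f(1.060000, 1.144032) = -3.446706
  k3 = f(1.060000, 1.173198) = -3.506787
  k4 = f(1.120000, 0.959186) = -3.065922
  w ← 1.380000 + (0.12/6)·(k1 + 2k2 + 2k3 + k4) = 0.961886
w(1.12) ≈ 0.9619

0.9619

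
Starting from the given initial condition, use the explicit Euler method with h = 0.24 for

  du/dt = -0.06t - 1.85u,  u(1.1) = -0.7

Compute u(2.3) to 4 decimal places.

Euler: u_{n+1} = u_n + h·f(t_n, u_n).
t=1.100000, u=-0.700000: f=1.229000 → u ← -0.700000 + 0.24·1.229000 = -0.405040
t=1.340000, u=-0.405040: f=0.668924 → u ← -0.405040 + 0.24·0.668924 = -0.244498
t=1.580000, u=-0.244498: f=0.357522 → u ← -0.244498 + 0.24·0.357522 = -0.158693
t=1.820000, u=-0.158693: f=0.184382 → u ← -0.158693 + 0.24·0.184382 = -0.114441
t=2.060000, u=-0.114441: f=0.088116 → u ← -0.114441 + 0.24·0.088116 = -0.093293
u(2.3) ≈ -0.0933

-0.0933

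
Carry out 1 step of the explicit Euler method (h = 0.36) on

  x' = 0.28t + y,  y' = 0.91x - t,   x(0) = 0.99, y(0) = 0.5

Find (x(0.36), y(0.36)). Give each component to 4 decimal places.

Euler on (x,y): x_{n+1} = x_n + h·x', y_{n+1} = y_n + h·y'.
0.000000: (0.990000, 0.500000); f=(0.500000, 0.900900) → (1.170000, 0.824324)
(x(0.36), y(0.36)) ≈ (1.1700, 0.8243)

1.1700, 0.8243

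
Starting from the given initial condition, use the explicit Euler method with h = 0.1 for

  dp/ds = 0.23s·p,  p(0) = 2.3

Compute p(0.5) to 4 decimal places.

Euler: p_{n+1} = p_n + h·f(s_n, p_n).
s=0.000000, p=2.300000: f=0.000000 → p ← 2.300000 + 0.1·0.000000 = 2.300000
s=0.100000, p=2.300000: f=0.052900 → p ← 2.300000 + 0.1·0.052900 = 2.305290
s=0.200000, p=2.305290: f=0.106043 → p ← 2.305290 + 0.1·0.106043 = 2.315894
s=0.300000, p=2.315894: f=0.159797 → p ← 2.315894 + 0.1·0.159797 = 2.331874
s=0.400000, p=2.331874: f=0.214532 → p ← 2.331874 + 0.1·0.214532 = 2.353327
p(0.5) ≈ 2.3533

2.3533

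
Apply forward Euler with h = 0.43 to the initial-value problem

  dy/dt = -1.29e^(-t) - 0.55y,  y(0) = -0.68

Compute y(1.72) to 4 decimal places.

Euler: y_{n+1} = y_n + h·f(t_n, y_n).
t=0.000000, y=-0.680000: f=-0.916000 → y ← -0.680000 + 0.43·(-0.916000) = -1.073880
t=0.430000, y=-1.073880: f=-0.248523 → y ← -1.073880 + 0.43·(-0.248523) = -1.180745
t=0.860000, y=-1.180745: f=0.103531 → y ← -1.180745 + 0.43·0.103531 = -1.136227
t=1.290000, y=-1.136227: f=0.269825 → y ← -1.136227 + 0.43·0.269825 = -1.020202
y(1.72) ≈ -1.0202

-1.0202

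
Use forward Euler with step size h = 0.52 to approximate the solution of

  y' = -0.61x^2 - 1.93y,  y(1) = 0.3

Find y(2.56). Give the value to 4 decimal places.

-1.3174

Euler: y_{n+1} = y_n + h·f(x_n, y_n).
x=1.000000, y=0.300000: f=-1.189000 → y ← 0.300000 + 0.52·(-1.189000) = -0.318280
x=1.520000, y=-0.318280: f=-0.795064 → y ← -0.318280 + 0.52·(-0.795064) = -0.731713
x=2.040000, y=-0.731713: f=-1.126370 → y ← -0.731713 + 0.52·(-1.126370) = -1.317425
y(2.56) ≈ -1.3174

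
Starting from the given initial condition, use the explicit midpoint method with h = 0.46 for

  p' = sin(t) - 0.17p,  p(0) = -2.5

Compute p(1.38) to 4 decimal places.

-1.2190

Midpoint: k1 = f(t_n, p_n); k2 = f(t_n + h/2, p_n + (h/2)·k1); p_{n+1} = p_n + h·k2.
t=0.000000, p=-2.500000:
  k1 = f(0.000000, -2.500000) = 0.425000
  k2 = f(0.230000, -2.402250) = 0.636360
  p ← -2.500000 + 0.46·0.636360 = -2.207274
t=0.460000, p=-2.207274:
  k1 = f(0.460000, -2.207274) = 0.819185
  k2 = f(0.690000, -2.018862) = 0.979744
  p ← -2.207274 + 0.46·0.979744 = -1.756592
t=0.920000, p=-1.756592:
  k1 = f(0.920000, -1.756592) = 1.094222
  k2 = f(1.150000, -1.504921) = 1.168601
  p ← -1.756592 + 0.46·1.168601 = -1.219036
p(1.38) ≈ -1.2190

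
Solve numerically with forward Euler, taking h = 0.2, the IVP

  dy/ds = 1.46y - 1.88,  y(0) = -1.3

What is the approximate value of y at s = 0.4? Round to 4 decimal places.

-3.0318

Euler: y_{n+1} = y_n + h·f(s_n, y_n).
s=0.000000, y=-1.300000: f=-3.778000 → y ← -1.300000 + 0.2·(-3.778000) = -2.055600
s=0.200000, y=-2.055600: f=-4.881176 → y ← -2.055600 + 0.2·(-4.881176) = -3.031835
y(0.4) ≈ -3.0318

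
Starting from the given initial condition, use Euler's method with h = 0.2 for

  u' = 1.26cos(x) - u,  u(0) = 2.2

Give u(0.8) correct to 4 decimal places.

Euler: u_{n+1} = u_n + h·f(x_n, u_n).
x=0.000000, u=2.200000: f=-0.940000 → u ← 2.200000 + 0.2·(-0.940000) = 2.012000
x=0.200000, u=2.012000: f=-0.777116 → u ← 2.012000 + 0.2·(-0.777116) = 1.856577
x=0.400000, u=1.856577: f=-0.696040 → u ← 1.856577 + 0.2·(-0.696040) = 1.717369
x=0.600000, u=1.717369: f=-0.677446 → u ← 1.717369 + 0.2·(-0.677446) = 1.581880
u(0.8) ≈ 1.5819

1.5819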